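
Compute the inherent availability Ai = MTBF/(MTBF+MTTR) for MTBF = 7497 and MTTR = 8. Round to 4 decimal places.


MTBF = 7497
MTTR = 8
MTBF + MTTR = 7505
Ai = 7497 / 7505
Ai = 0.9989

0.9989


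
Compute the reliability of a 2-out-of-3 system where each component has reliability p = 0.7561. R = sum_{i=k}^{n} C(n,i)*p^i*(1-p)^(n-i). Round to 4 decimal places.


k = 2, n = 3, p = 0.7561
i=2: C(3,2)=3 * 0.7561^2 * 0.2439^1 = 0.4183
i=3: C(3,3)=1 * 0.7561^3 * 0.2439^0 = 0.4323
R = sum of terms = 0.8506

0.8506


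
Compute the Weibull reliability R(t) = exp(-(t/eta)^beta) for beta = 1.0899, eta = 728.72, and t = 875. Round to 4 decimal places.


beta = 1.0899, eta = 728.72, t = 875
t/eta = 875 / 728.72 = 1.2007
(t/eta)^beta = 1.2007^1.0899 = 1.2206
R(t) = exp(-1.2206)
R(t) = 0.295

0.295


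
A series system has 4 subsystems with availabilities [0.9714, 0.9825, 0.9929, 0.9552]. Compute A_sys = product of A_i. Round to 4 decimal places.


Subsystems: [0.9714, 0.9825, 0.9929, 0.9552]
After subsystem 1 (A=0.9714): product = 0.9714
After subsystem 2 (A=0.9825): product = 0.9544
After subsystem 3 (A=0.9929): product = 0.9476
After subsystem 4 (A=0.9552): product = 0.9052
A_sys = 0.9052

0.9052


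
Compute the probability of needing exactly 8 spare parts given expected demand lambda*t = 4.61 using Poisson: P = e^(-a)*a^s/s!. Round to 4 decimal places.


a = 4.61, s = 8
e^(-a) = e^(-4.61) = 0.01
a^s = 4.61^8 = 203989.3073
s! = 40320
P = 0.01 * 203989.3073 / 40320
P = 0.0503

0.0503


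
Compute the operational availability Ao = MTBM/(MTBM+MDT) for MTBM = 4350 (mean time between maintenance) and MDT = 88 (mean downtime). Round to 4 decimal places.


MTBM = 4350
MDT = 88
MTBM + MDT = 4438
Ao = 4350 / 4438
Ao = 0.9802

0.9802


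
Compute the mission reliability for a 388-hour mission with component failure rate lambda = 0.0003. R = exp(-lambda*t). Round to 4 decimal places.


lambda = 0.0003
mission_time = 388
lambda * t = 0.0003 * 388 = 0.1164
R = exp(-0.1164)
R = 0.8901

0.8901


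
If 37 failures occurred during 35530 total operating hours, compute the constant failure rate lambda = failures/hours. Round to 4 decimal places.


failures = 37
total_hours = 35530
lambda = 37 / 35530
lambda = 0.001

0.001


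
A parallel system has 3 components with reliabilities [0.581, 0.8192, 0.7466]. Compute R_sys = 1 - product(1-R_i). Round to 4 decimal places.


Components: [0.581, 0.8192, 0.7466]
(1 - 0.581) = 0.419, running product = 0.419
(1 - 0.8192) = 0.1808, running product = 0.0758
(1 - 0.7466) = 0.2534, running product = 0.0192
Product of (1-R_i) = 0.0192
R_sys = 1 - 0.0192 = 0.9808

0.9808


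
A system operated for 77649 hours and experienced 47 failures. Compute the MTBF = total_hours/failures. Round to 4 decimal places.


total_hours = 77649
failures = 47
MTBF = 77649 / 47
MTBF = 1652.1064

1652.1064


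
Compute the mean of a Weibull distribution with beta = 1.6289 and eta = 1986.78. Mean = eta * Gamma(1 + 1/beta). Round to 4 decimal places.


beta = 1.6289, eta = 1986.78
1/beta = 0.6139
1 + 1/beta = 1.6139
Gamma(1.6139) = 0.8952
Mean = 1986.78 * 0.8952
Mean = 1778.4811

1778.4811


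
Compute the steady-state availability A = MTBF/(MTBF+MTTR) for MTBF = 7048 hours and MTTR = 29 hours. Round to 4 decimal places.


MTBF = 7048
MTTR = 29
MTBF + MTTR = 7077
A = 7048 / 7077
A = 0.9959

0.9959


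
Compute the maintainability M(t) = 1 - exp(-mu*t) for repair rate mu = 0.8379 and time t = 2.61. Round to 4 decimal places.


mu = 0.8379, t = 2.61
mu * t = 0.8379 * 2.61 = 2.1869
exp(-2.1869) = 0.1123
M(t) = 1 - 0.1123
M(t) = 0.8877

0.8877


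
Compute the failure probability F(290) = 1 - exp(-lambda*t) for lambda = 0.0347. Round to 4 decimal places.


lambda = 0.0347, t = 290
lambda * t = 10.063
exp(-10.063) = 0.0
F(t) = 1 - 0.0
F(t) = 1.0

1.0


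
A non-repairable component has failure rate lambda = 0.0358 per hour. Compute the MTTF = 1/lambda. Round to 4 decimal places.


lambda = 0.0358
MTTF = 1 / 0.0358
MTTF = 27.933

27.933


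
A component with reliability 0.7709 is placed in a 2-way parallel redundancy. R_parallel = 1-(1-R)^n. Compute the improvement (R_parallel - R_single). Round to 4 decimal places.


R_single = 0.7709, n = 2
1 - R_single = 0.2291
(1 - R_single)^n = 0.2291^2 = 0.0525
R_parallel = 1 - 0.0525 = 0.9475
Improvement = 0.9475 - 0.7709
Improvement = 0.1766

0.1766


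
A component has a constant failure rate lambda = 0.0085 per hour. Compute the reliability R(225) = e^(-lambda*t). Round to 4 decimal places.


lambda = 0.0085
t = 225
lambda * t = 1.9125
R(t) = e^(-1.9125)
R(t) = 0.1477

0.1477


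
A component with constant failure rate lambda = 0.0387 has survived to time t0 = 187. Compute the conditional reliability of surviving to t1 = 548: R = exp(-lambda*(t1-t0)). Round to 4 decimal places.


lambda = 0.0387
t0 = 187, t1 = 548
t1 - t0 = 361
lambda * (t1-t0) = 0.0387 * 361 = 13.9707
R = exp(-13.9707)
R = 0.0

0.0


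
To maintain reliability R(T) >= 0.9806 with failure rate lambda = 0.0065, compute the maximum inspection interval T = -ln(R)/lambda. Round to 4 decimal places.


R_target = 0.9806
lambda = 0.0065
-ln(0.9806) = 0.0196
T = 0.0196 / 0.0065
T = 3.0139

3.0139


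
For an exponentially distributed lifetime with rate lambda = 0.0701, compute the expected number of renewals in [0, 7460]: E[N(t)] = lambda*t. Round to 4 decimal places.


lambda = 0.0701
t = 7460
E[N(t)] = lambda * t
E[N(t)] = 0.0701 * 7460
E[N(t)] = 522.946

522.946


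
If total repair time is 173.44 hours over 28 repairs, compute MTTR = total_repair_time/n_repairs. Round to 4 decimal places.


total_repair_time = 173.44
n_repairs = 28
MTTR = 173.44 / 28
MTTR = 6.1943

6.1943


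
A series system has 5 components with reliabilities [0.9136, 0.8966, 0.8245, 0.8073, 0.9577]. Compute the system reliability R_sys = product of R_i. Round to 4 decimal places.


Components: [0.9136, 0.8966, 0.8245, 0.8073, 0.9577]
After component 1 (R=0.9136): product = 0.9136
After component 2 (R=0.8966): product = 0.8191
After component 3 (R=0.8245): product = 0.6754
After component 4 (R=0.8073): product = 0.5452
After component 5 (R=0.9577): product = 0.5222
R_sys = 0.5222

0.5222


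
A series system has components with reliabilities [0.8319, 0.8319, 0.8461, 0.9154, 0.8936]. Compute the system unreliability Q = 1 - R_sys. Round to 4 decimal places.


Components: [0.8319, 0.8319, 0.8461, 0.9154, 0.8936]
After component 1: product = 0.8319
After component 2: product = 0.6921
After component 3: product = 0.5855
After component 4: product = 0.536
After component 5: product = 0.479
R_sys = 0.479
Q = 1 - 0.479 = 0.521

0.521


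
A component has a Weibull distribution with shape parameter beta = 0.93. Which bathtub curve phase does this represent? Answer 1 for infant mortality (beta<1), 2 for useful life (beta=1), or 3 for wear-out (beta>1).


beta = 0.93
Compare beta to 1:
beta < 1 => infant mortality (phase 1)
beta = 1 => useful life (phase 2)
beta > 1 => wear-out (phase 3)
Since beta = 0.93, this is infant mortality (decreasing failure rate)
Phase = 1

1


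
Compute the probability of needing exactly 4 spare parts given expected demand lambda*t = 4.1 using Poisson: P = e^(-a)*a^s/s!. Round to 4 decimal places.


a = 4.1, s = 4
e^(-a) = e^(-4.1) = 0.0166
a^s = 4.1^4 = 282.5761
s! = 24
P = 0.0166 * 282.5761 / 24
P = 0.1951

0.1951


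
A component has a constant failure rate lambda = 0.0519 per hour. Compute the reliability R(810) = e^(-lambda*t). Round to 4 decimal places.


lambda = 0.0519
t = 810
lambda * t = 42.039
R(t) = e^(-42.039)
R(t) = 0.0

0.0


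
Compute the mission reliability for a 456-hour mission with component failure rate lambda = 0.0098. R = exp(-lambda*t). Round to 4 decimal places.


lambda = 0.0098
mission_time = 456
lambda * t = 0.0098 * 456 = 4.4688
R = exp(-4.4688)
R = 0.0115

0.0115


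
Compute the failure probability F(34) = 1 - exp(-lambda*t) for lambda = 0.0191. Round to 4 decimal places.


lambda = 0.0191, t = 34
lambda * t = 0.6494
exp(-0.6494) = 0.5224
F(t) = 1 - 0.5224
F(t) = 0.4776

0.4776


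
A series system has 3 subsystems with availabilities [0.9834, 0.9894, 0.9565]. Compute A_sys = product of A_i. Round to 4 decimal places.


Subsystems: [0.9834, 0.9894, 0.9565]
After subsystem 1 (A=0.9834): product = 0.9834
After subsystem 2 (A=0.9894): product = 0.973
After subsystem 3 (A=0.9565): product = 0.9307
A_sys = 0.9307

0.9307


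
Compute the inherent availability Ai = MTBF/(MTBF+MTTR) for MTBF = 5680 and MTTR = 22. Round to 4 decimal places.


MTBF = 5680
MTTR = 22
MTBF + MTTR = 5702
Ai = 5680 / 5702
Ai = 0.9961

0.9961


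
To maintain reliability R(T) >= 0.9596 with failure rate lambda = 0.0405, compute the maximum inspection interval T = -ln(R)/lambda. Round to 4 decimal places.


R_target = 0.9596
lambda = 0.0405
-ln(0.9596) = 0.0412
T = 0.0412 / 0.0405
T = 1.0182

1.0182


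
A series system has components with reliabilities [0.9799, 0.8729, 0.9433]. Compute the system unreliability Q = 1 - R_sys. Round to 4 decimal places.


Components: [0.9799, 0.8729, 0.9433]
After component 1: product = 0.9799
After component 2: product = 0.8554
After component 3: product = 0.8069
R_sys = 0.8069
Q = 1 - 0.8069 = 0.1931

0.1931


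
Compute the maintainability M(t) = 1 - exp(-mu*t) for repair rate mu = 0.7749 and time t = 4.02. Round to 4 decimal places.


mu = 0.7749, t = 4.02
mu * t = 0.7749 * 4.02 = 3.1151
exp(-3.1151) = 0.0444
M(t) = 1 - 0.0444
M(t) = 0.9556

0.9556


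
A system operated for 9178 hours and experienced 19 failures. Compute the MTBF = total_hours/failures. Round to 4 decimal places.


total_hours = 9178
failures = 19
MTBF = 9178 / 19
MTBF = 483.0526

483.0526


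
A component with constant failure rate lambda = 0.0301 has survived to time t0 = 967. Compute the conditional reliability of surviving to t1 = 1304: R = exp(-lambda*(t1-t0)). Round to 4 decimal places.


lambda = 0.0301
t0 = 967, t1 = 1304
t1 - t0 = 337
lambda * (t1-t0) = 0.0301 * 337 = 10.1437
R = exp(-10.1437)
R = 0.0

0.0


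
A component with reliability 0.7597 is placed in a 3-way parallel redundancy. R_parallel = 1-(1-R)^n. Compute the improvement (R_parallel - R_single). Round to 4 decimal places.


R_single = 0.7597, n = 3
1 - R_single = 0.2403
(1 - R_single)^n = 0.2403^3 = 0.0139
R_parallel = 1 - 0.0139 = 0.9861
Improvement = 0.9861 - 0.7597
Improvement = 0.2264

0.2264


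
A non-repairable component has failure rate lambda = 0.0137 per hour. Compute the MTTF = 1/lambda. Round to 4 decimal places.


lambda = 0.0137
MTTF = 1 / 0.0137
MTTF = 72.9927

72.9927


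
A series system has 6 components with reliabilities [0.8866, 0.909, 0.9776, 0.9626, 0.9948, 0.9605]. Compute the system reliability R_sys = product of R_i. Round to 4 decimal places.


Components: [0.8866, 0.909, 0.9776, 0.9626, 0.9948, 0.9605]
After component 1 (R=0.8866): product = 0.8866
After component 2 (R=0.909): product = 0.8059
After component 3 (R=0.9776): product = 0.7879
After component 4 (R=0.9626): product = 0.7584
After component 5 (R=0.9948): product = 0.7545
After component 6 (R=0.9605): product = 0.7247
R_sys = 0.7247

0.7247


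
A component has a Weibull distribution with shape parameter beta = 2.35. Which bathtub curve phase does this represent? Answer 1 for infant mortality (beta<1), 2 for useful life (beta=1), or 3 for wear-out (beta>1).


beta = 2.35
Compare beta to 1:
beta < 1 => infant mortality (phase 1)
beta = 1 => useful life (phase 2)
beta > 1 => wear-out (phase 3)
Since beta = 2.35, this is wear-out (increasing failure rate)
Phase = 3

3


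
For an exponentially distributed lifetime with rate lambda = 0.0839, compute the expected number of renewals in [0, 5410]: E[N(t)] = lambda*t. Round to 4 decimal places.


lambda = 0.0839
t = 5410
E[N(t)] = lambda * t
E[N(t)] = 0.0839 * 5410
E[N(t)] = 453.899

453.899


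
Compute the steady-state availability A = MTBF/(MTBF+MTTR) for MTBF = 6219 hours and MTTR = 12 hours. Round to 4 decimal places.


MTBF = 6219
MTTR = 12
MTBF + MTTR = 6231
A = 6219 / 6231
A = 0.9981

0.9981


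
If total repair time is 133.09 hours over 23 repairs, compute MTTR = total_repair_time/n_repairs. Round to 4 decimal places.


total_repair_time = 133.09
n_repairs = 23
MTTR = 133.09 / 23
MTTR = 5.7865

5.7865


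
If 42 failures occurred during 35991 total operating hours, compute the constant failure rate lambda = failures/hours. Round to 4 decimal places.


failures = 42
total_hours = 35991
lambda = 42 / 35991
lambda = 0.0012

0.0012


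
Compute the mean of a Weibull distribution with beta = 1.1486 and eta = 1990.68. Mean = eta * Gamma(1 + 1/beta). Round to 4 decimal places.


beta = 1.1486, eta = 1990.68
1/beta = 0.8706
1 + 1/beta = 1.8706
Gamma(1.8706) = 0.952
Mean = 1990.68 * 0.952
Mean = 1895.2067

1895.2067


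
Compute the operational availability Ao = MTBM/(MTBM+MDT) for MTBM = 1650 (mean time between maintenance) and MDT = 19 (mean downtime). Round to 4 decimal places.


MTBM = 1650
MDT = 19
MTBM + MDT = 1669
Ao = 1650 / 1669
Ao = 0.9886

0.9886


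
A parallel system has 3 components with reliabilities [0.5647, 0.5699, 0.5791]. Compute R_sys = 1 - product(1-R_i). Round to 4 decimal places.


Components: [0.5647, 0.5699, 0.5791]
(1 - 0.5647) = 0.4353, running product = 0.4353
(1 - 0.5699) = 0.4301, running product = 0.1872
(1 - 0.5791) = 0.4209, running product = 0.0788
Product of (1-R_i) = 0.0788
R_sys = 1 - 0.0788 = 0.9212

0.9212


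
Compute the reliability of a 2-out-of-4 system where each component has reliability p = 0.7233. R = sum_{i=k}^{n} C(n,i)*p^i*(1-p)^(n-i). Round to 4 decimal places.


k = 2, n = 4, p = 0.7233
i=2: C(4,2)=6 * 0.7233^2 * 0.2767^2 = 0.2403
i=3: C(4,3)=4 * 0.7233^3 * 0.2767^1 = 0.4188
i=4: C(4,4)=1 * 0.7233^4 * 0.2767^0 = 0.2737
R = sum of terms = 0.9328

0.9328


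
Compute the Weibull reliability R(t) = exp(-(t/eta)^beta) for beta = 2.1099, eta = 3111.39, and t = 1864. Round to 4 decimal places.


beta = 2.1099, eta = 3111.39, t = 1864
t/eta = 1864 / 3111.39 = 0.5991
(t/eta)^beta = 0.5991^2.1099 = 0.3393
R(t) = exp(-0.3393)
R(t) = 0.7123

0.7123


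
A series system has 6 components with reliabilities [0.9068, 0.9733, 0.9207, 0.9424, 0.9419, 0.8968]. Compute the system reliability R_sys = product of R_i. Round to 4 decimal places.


Components: [0.9068, 0.9733, 0.9207, 0.9424, 0.9419, 0.8968]
After component 1 (R=0.9068): product = 0.9068
After component 2 (R=0.9733): product = 0.8826
After component 3 (R=0.9207): product = 0.8126
After component 4 (R=0.9424): product = 0.7658
After component 5 (R=0.9419): product = 0.7213
After component 6 (R=0.8968): product = 0.6469
R_sys = 0.6469

0.6469


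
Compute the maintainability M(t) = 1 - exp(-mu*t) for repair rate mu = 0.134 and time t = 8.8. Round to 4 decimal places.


mu = 0.134, t = 8.8
mu * t = 0.134 * 8.8 = 1.1792
exp(-1.1792) = 0.3075
M(t) = 1 - 0.3075
M(t) = 0.6925

0.6925


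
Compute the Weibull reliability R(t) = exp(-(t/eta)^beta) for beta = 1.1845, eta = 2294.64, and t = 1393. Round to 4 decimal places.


beta = 1.1845, eta = 2294.64, t = 1393
t/eta = 1393 / 2294.64 = 0.6071
(t/eta)^beta = 0.6071^1.1845 = 0.5537
R(t) = exp(-0.5537)
R(t) = 0.5748

0.5748


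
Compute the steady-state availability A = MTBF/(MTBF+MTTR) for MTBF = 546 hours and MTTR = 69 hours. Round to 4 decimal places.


MTBF = 546
MTTR = 69
MTBF + MTTR = 615
A = 546 / 615
A = 0.8878

0.8878


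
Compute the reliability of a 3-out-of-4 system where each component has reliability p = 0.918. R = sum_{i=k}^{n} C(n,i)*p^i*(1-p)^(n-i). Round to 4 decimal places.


k = 3, n = 4, p = 0.918
i=3: C(4,3)=4 * 0.918^3 * 0.082^1 = 0.2537
i=4: C(4,4)=1 * 0.918^4 * 0.082^0 = 0.7102
R = sum of terms = 0.9639

0.9639


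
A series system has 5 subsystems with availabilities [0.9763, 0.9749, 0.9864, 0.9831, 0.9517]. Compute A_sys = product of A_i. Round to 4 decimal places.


Subsystems: [0.9763, 0.9749, 0.9864, 0.9831, 0.9517]
After subsystem 1 (A=0.9763): product = 0.9763
After subsystem 2 (A=0.9749): product = 0.9518
After subsystem 3 (A=0.9864): product = 0.9389
After subsystem 4 (A=0.9831): product = 0.923
After subsystem 5 (A=0.9517): product = 0.8784
A_sys = 0.8784

0.8784


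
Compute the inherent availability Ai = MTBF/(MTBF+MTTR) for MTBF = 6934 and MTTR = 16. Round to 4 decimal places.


MTBF = 6934
MTTR = 16
MTBF + MTTR = 6950
Ai = 6934 / 6950
Ai = 0.9977

0.9977


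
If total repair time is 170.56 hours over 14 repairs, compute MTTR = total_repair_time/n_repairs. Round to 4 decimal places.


total_repair_time = 170.56
n_repairs = 14
MTTR = 170.56 / 14
MTTR = 12.1829

12.1829


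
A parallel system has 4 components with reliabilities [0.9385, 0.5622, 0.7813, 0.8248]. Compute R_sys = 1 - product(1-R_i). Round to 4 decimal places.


Components: [0.9385, 0.5622, 0.7813, 0.8248]
(1 - 0.9385) = 0.0615, running product = 0.0615
(1 - 0.5622) = 0.4378, running product = 0.0269
(1 - 0.7813) = 0.2187, running product = 0.0059
(1 - 0.8248) = 0.1752, running product = 0.001
Product of (1-R_i) = 0.001
R_sys = 1 - 0.001 = 0.999

0.999


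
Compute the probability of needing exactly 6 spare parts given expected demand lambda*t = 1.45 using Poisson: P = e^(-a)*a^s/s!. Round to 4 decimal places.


a = 1.45, s = 6
e^(-a) = e^(-1.45) = 0.2346
a^s = 1.45^6 = 9.2941
s! = 720
P = 0.2346 * 9.2941 / 720
P = 0.003

0.003


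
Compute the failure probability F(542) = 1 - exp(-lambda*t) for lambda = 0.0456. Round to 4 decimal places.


lambda = 0.0456, t = 542
lambda * t = 24.7152
exp(-24.7152) = 0.0
F(t) = 1 - 0.0
F(t) = 1.0

1.0


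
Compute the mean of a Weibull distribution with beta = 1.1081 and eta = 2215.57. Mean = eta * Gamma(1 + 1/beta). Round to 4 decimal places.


beta = 1.1081, eta = 2215.57
1/beta = 0.9024
1 + 1/beta = 1.9024
Gamma(1.9024) = 0.9626
Mean = 2215.57 * 0.9626
Mean = 2132.7209

2132.7209


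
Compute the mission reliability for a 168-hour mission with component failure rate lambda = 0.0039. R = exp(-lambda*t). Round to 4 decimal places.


lambda = 0.0039
mission_time = 168
lambda * t = 0.0039 * 168 = 0.6552
R = exp(-0.6552)
R = 0.5193

0.5193


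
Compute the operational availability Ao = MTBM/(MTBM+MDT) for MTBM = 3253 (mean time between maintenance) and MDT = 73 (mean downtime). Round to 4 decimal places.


MTBM = 3253
MDT = 73
MTBM + MDT = 3326
Ao = 3253 / 3326
Ao = 0.9781

0.9781


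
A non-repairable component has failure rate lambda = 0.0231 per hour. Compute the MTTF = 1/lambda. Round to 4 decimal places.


lambda = 0.0231
MTTF = 1 / 0.0231
MTTF = 43.29

43.29


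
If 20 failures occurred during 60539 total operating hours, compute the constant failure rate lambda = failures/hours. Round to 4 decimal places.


failures = 20
total_hours = 60539
lambda = 20 / 60539
lambda = 0.0003

0.0003


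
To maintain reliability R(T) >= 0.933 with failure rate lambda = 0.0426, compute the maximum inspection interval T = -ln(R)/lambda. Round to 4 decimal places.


R_target = 0.933
lambda = 0.0426
-ln(0.933) = 0.0694
T = 0.0694 / 0.0426
T = 1.6279

1.6279


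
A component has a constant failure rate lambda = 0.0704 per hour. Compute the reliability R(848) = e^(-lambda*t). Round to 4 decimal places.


lambda = 0.0704
t = 848
lambda * t = 59.6992
R(t) = e^(-59.6992)
R(t) = 0.0

0.0


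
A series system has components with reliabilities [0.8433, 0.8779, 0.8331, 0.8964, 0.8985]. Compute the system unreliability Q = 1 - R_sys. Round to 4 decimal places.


Components: [0.8433, 0.8779, 0.8331, 0.8964, 0.8985]
After component 1: product = 0.8433
After component 2: product = 0.7403
After component 3: product = 0.6168
After component 4: product = 0.5529
After component 5: product = 0.4968
R_sys = 0.4968
Q = 1 - 0.4968 = 0.5032

0.5032


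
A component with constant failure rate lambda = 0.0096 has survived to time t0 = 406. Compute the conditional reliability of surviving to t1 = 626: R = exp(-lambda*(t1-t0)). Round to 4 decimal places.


lambda = 0.0096
t0 = 406, t1 = 626
t1 - t0 = 220
lambda * (t1-t0) = 0.0096 * 220 = 2.112
R = exp(-2.112)
R = 0.121

0.121


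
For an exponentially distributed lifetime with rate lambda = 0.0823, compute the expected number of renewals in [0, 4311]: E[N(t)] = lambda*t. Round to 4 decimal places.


lambda = 0.0823
t = 4311
E[N(t)] = lambda * t
E[N(t)] = 0.0823 * 4311
E[N(t)] = 354.7953

354.7953


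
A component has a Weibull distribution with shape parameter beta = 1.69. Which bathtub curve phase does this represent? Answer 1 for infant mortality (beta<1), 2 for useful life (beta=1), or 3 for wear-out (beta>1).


beta = 1.69
Compare beta to 1:
beta < 1 => infant mortality (phase 1)
beta = 1 => useful life (phase 2)
beta > 1 => wear-out (phase 3)
Since beta = 1.69, this is wear-out (increasing failure rate)
Phase = 3

3


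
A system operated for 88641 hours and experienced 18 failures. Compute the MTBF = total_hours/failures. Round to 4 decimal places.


total_hours = 88641
failures = 18
MTBF = 88641 / 18
MTBF = 4924.5

4924.5


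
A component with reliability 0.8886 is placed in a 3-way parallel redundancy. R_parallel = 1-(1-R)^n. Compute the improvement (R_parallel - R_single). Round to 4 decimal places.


R_single = 0.8886, n = 3
1 - R_single = 0.1114
(1 - R_single)^n = 0.1114^3 = 0.0014
R_parallel = 1 - 0.0014 = 0.9986
Improvement = 0.9986 - 0.8886
Improvement = 0.11

0.11


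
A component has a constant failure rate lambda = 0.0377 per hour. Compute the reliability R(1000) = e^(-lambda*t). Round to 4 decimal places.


lambda = 0.0377
t = 1000
lambda * t = 37.7
R(t) = e^(-37.7)
R(t) = 0.0

0.0


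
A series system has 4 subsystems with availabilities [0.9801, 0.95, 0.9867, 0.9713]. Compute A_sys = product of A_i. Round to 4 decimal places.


Subsystems: [0.9801, 0.95, 0.9867, 0.9713]
After subsystem 1 (A=0.9801): product = 0.9801
After subsystem 2 (A=0.95): product = 0.9311
After subsystem 3 (A=0.9867): product = 0.9187
After subsystem 4 (A=0.9713): product = 0.8923
A_sys = 0.8923

0.8923


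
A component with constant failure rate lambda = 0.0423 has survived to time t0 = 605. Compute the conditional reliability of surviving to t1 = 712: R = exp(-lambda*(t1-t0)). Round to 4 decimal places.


lambda = 0.0423
t0 = 605, t1 = 712
t1 - t0 = 107
lambda * (t1-t0) = 0.0423 * 107 = 4.5261
R = exp(-4.5261)
R = 0.0108

0.0108


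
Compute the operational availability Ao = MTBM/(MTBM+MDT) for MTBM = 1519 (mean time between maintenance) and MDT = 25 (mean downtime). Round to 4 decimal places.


MTBM = 1519
MDT = 25
MTBM + MDT = 1544
Ao = 1519 / 1544
Ao = 0.9838

0.9838


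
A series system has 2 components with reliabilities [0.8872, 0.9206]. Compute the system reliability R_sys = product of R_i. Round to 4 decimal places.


Components: [0.8872, 0.9206]
After component 1 (R=0.8872): product = 0.8872
After component 2 (R=0.9206): product = 0.8168
R_sys = 0.8168

0.8168


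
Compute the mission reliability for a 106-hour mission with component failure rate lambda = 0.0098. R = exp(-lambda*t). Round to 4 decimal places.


lambda = 0.0098
mission_time = 106
lambda * t = 0.0098 * 106 = 1.0388
R = exp(-1.0388)
R = 0.3539

0.3539


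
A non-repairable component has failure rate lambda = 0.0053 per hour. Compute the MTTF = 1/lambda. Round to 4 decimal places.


lambda = 0.0053
MTTF = 1 / 0.0053
MTTF = 188.6792

188.6792


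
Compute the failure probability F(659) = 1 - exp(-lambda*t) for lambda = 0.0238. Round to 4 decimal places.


lambda = 0.0238, t = 659
lambda * t = 15.6842
exp(-15.6842) = 0.0
F(t) = 1 - 0.0
F(t) = 1.0

1.0


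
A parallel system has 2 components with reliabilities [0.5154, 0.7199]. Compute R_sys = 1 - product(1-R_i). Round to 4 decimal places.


Components: [0.5154, 0.7199]
(1 - 0.5154) = 0.4846, running product = 0.4846
(1 - 0.7199) = 0.2801, running product = 0.1357
Product of (1-R_i) = 0.1357
R_sys = 1 - 0.1357 = 0.8643

0.8643


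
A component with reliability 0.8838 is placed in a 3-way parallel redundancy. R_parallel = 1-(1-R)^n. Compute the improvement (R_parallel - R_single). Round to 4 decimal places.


R_single = 0.8838, n = 3
1 - R_single = 0.1162
(1 - R_single)^n = 0.1162^3 = 0.0016
R_parallel = 1 - 0.0016 = 0.9984
Improvement = 0.9984 - 0.8838
Improvement = 0.1146

0.1146


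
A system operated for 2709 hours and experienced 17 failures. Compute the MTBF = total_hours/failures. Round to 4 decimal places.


total_hours = 2709
failures = 17
MTBF = 2709 / 17
MTBF = 159.3529

159.3529


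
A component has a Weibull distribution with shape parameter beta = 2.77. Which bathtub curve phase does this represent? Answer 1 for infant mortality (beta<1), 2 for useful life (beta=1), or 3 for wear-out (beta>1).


beta = 2.77
Compare beta to 1:
beta < 1 => infant mortality (phase 1)
beta = 1 => useful life (phase 2)
beta > 1 => wear-out (phase 3)
Since beta = 2.77, this is wear-out (increasing failure rate)
Phase = 3

3


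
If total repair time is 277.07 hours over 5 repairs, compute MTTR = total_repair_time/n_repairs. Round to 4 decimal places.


total_repair_time = 277.07
n_repairs = 5
MTTR = 277.07 / 5
MTTR = 55.414

55.414


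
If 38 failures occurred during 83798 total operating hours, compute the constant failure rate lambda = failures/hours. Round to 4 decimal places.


failures = 38
total_hours = 83798
lambda = 38 / 83798
lambda = 0.0005

0.0005


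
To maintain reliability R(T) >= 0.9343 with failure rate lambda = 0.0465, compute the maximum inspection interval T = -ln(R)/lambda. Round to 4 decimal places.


R_target = 0.9343
lambda = 0.0465
-ln(0.9343) = 0.068
T = 0.068 / 0.0465
T = 1.4615

1.4615


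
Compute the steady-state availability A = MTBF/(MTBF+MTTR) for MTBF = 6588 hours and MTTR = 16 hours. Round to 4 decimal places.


MTBF = 6588
MTTR = 16
MTBF + MTTR = 6604
A = 6588 / 6604
A = 0.9976

0.9976


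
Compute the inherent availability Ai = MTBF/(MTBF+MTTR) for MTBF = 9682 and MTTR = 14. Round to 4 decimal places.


MTBF = 9682
MTTR = 14
MTBF + MTTR = 9696
Ai = 9682 / 9696
Ai = 0.9986

0.9986


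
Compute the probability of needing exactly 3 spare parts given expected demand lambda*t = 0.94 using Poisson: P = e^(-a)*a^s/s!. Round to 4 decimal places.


a = 0.94, s = 3
e^(-a) = e^(-0.94) = 0.3906
a^s = 0.94^3 = 0.8306
s! = 6
P = 0.3906 * 0.8306 / 6
P = 0.0541

0.0541


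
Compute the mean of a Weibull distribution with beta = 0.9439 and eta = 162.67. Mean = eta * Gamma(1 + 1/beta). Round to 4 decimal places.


beta = 0.9439, eta = 162.67
1/beta = 1.0594
1 + 1/beta = 2.0594
Gamma(2.0594) = 1.0266
Mean = 162.67 * 1.0266
Mean = 166.9971

166.9971


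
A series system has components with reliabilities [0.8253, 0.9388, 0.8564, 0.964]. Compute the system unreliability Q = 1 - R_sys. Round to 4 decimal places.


Components: [0.8253, 0.9388, 0.8564, 0.964]
After component 1: product = 0.8253
After component 2: product = 0.7748
After component 3: product = 0.6635
After component 4: product = 0.6396
R_sys = 0.6396
Q = 1 - 0.6396 = 0.3604

0.3604


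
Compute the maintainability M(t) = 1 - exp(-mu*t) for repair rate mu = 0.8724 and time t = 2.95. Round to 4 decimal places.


mu = 0.8724, t = 2.95
mu * t = 0.8724 * 2.95 = 2.5736
exp(-2.5736) = 0.0763
M(t) = 1 - 0.0763
M(t) = 0.9237

0.9237


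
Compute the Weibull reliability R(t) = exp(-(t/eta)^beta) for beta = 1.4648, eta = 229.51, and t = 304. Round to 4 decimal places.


beta = 1.4648, eta = 229.51, t = 304
t/eta = 304 / 229.51 = 1.3246
(t/eta)^beta = 1.3246^1.4648 = 1.5094
R(t) = exp(-1.5094)
R(t) = 0.221

0.221


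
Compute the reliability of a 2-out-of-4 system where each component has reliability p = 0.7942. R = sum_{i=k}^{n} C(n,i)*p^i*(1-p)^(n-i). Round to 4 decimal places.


k = 2, n = 4, p = 0.7942
i=2: C(4,2)=6 * 0.7942^2 * 0.2058^2 = 0.1603
i=3: C(4,3)=4 * 0.7942^3 * 0.2058^1 = 0.4124
i=4: C(4,4)=1 * 0.7942^4 * 0.2058^0 = 0.3979
R = sum of terms = 0.9705

0.9705


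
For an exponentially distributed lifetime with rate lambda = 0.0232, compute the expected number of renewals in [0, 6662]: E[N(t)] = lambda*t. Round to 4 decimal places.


lambda = 0.0232
t = 6662
E[N(t)] = lambda * t
E[N(t)] = 0.0232 * 6662
E[N(t)] = 154.5584

154.5584


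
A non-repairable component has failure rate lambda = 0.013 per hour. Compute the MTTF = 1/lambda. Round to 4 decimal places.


lambda = 0.013
MTTF = 1 / 0.013
MTTF = 76.9231

76.9231


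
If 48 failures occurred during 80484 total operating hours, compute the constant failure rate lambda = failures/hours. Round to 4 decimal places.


failures = 48
total_hours = 80484
lambda = 48 / 80484
lambda = 0.0006

0.0006


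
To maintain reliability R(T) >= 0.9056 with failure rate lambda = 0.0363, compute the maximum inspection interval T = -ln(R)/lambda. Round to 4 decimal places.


R_target = 0.9056
lambda = 0.0363
-ln(0.9056) = 0.0992
T = 0.0992 / 0.0363
T = 2.7316

2.7316


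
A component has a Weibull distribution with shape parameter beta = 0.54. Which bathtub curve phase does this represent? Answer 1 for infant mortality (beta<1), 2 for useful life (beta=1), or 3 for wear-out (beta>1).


beta = 0.54
Compare beta to 1:
beta < 1 => infant mortality (phase 1)
beta = 1 => useful life (phase 2)
beta > 1 => wear-out (phase 3)
Since beta = 0.54, this is infant mortality (decreasing failure rate)
Phase = 1

1


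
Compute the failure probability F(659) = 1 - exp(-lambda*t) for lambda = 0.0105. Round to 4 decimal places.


lambda = 0.0105, t = 659
lambda * t = 6.9195
exp(-6.9195) = 0.001
F(t) = 1 - 0.001
F(t) = 0.999

0.999


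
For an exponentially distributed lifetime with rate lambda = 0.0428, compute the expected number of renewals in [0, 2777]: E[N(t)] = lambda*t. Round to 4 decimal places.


lambda = 0.0428
t = 2777
E[N(t)] = lambda * t
E[N(t)] = 0.0428 * 2777
E[N(t)] = 118.8556

118.8556


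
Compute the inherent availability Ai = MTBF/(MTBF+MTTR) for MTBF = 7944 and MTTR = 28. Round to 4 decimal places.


MTBF = 7944
MTTR = 28
MTBF + MTTR = 7972
Ai = 7944 / 7972
Ai = 0.9965

0.9965


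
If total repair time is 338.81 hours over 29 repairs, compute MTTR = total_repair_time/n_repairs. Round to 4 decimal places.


total_repair_time = 338.81
n_repairs = 29
MTTR = 338.81 / 29
MTTR = 11.6831

11.6831


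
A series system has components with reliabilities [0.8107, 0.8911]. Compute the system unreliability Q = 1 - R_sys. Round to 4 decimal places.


Components: [0.8107, 0.8911]
After component 1: product = 0.8107
After component 2: product = 0.7224
R_sys = 0.7224
Q = 1 - 0.7224 = 0.2776

0.2776


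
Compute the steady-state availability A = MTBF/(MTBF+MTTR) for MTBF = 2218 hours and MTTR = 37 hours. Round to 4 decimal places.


MTBF = 2218
MTTR = 37
MTBF + MTTR = 2255
A = 2218 / 2255
A = 0.9836

0.9836


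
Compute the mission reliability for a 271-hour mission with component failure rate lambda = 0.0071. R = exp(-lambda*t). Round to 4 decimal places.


lambda = 0.0071
mission_time = 271
lambda * t = 0.0071 * 271 = 1.9241
R = exp(-1.9241)
R = 0.146

0.146


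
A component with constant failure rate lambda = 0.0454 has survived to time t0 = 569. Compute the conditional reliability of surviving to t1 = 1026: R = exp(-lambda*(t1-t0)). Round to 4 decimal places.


lambda = 0.0454
t0 = 569, t1 = 1026
t1 - t0 = 457
lambda * (t1-t0) = 0.0454 * 457 = 20.7478
R = exp(-20.7478)
R = 0.0

0.0


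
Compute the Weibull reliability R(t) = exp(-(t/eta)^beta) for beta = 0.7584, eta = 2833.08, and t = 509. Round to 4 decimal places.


beta = 0.7584, eta = 2833.08, t = 509
t/eta = 509 / 2833.08 = 0.1797
(t/eta)^beta = 0.1797^0.7584 = 0.272
R(t) = exp(-0.272)
R(t) = 0.7618

0.7618


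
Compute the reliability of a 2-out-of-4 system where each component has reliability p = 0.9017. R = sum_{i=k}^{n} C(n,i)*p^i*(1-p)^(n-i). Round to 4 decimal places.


k = 2, n = 4, p = 0.9017
i=2: C(4,2)=6 * 0.9017^2 * 0.0983^2 = 0.0471
i=3: C(4,3)=4 * 0.9017^3 * 0.0983^1 = 0.2883
i=4: C(4,4)=1 * 0.9017^4 * 0.0983^0 = 0.6611
R = sum of terms = 0.9965

0.9965


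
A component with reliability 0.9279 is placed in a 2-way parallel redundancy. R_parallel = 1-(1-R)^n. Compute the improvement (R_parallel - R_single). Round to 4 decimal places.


R_single = 0.9279, n = 2
1 - R_single = 0.0721
(1 - R_single)^n = 0.0721^2 = 0.0052
R_parallel = 1 - 0.0052 = 0.9948
Improvement = 0.9948 - 0.9279
Improvement = 0.0669

0.0669


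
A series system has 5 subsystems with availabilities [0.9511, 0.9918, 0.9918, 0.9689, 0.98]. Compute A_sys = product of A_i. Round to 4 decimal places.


Subsystems: [0.9511, 0.9918, 0.9918, 0.9689, 0.98]
After subsystem 1 (A=0.9511): product = 0.9511
After subsystem 2 (A=0.9918): product = 0.9433
After subsystem 3 (A=0.9918): product = 0.9356
After subsystem 4 (A=0.9689): product = 0.9065
After subsystem 5 (A=0.98): product = 0.8883
A_sys = 0.8883

0.8883


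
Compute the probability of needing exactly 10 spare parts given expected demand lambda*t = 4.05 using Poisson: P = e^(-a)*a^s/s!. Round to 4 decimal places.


a = 4.05, s = 10
e^(-a) = e^(-4.05) = 0.0174
a^s = 4.05^10 = 1187272.0175
s! = 3628800
P = 0.0174 * 1187272.0175 / 3628800
P = 0.0057

0.0057


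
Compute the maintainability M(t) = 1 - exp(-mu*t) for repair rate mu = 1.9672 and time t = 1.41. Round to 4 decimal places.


mu = 1.9672, t = 1.41
mu * t = 1.9672 * 1.41 = 2.7738
exp(-2.7738) = 0.0624
M(t) = 1 - 0.0624
M(t) = 0.9376

0.9376


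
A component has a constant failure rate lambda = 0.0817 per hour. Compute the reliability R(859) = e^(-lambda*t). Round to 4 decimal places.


lambda = 0.0817
t = 859
lambda * t = 70.1803
R(t) = e^(-70.1803)
R(t) = 0.0

0.0


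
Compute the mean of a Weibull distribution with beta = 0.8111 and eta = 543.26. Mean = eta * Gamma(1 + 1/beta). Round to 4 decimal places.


beta = 0.8111, eta = 543.26
1/beta = 1.2329
1 + 1/beta = 2.2329
Gamma(2.2329) = 1.1221
Mean = 543.26 * 1.1221
Mean = 609.5661

609.5661


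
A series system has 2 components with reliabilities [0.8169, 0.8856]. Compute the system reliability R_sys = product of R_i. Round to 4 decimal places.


Components: [0.8169, 0.8856]
After component 1 (R=0.8169): product = 0.8169
After component 2 (R=0.8856): product = 0.7234
R_sys = 0.7234

0.7234


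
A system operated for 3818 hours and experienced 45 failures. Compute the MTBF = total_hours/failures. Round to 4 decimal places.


total_hours = 3818
failures = 45
MTBF = 3818 / 45
MTBF = 84.8444

84.8444


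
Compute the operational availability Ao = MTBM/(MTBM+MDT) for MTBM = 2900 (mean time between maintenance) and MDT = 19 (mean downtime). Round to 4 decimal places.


MTBM = 2900
MDT = 19
MTBM + MDT = 2919
Ao = 2900 / 2919
Ao = 0.9935

0.9935


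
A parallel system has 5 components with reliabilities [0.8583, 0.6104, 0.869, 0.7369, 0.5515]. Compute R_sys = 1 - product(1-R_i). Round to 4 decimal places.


Components: [0.8583, 0.6104, 0.869, 0.7369, 0.5515]
(1 - 0.8583) = 0.1417, running product = 0.1417
(1 - 0.6104) = 0.3896, running product = 0.0552
(1 - 0.869) = 0.131, running product = 0.0072
(1 - 0.7369) = 0.2631, running product = 0.0019
(1 - 0.5515) = 0.4485, running product = 0.0009
Product of (1-R_i) = 0.0009
R_sys = 1 - 0.0009 = 0.9991

0.9991


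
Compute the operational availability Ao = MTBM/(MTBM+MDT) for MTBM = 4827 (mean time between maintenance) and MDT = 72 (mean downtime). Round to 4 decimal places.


MTBM = 4827
MDT = 72
MTBM + MDT = 4899
Ao = 4827 / 4899
Ao = 0.9853

0.9853


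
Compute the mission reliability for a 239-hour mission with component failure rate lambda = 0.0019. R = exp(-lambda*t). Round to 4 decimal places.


lambda = 0.0019
mission_time = 239
lambda * t = 0.0019 * 239 = 0.4541
R = exp(-0.4541)
R = 0.635

0.635


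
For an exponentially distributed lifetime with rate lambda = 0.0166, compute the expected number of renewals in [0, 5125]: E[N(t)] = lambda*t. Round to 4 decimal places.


lambda = 0.0166
t = 5125
E[N(t)] = lambda * t
E[N(t)] = 0.0166 * 5125
E[N(t)] = 85.075

85.075


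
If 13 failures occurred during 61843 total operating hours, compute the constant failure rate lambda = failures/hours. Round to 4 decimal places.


failures = 13
total_hours = 61843
lambda = 13 / 61843
lambda = 0.0002

0.0002


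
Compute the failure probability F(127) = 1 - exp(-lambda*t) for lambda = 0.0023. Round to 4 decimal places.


lambda = 0.0023, t = 127
lambda * t = 0.2921
exp(-0.2921) = 0.7467
F(t) = 1 - 0.7467
F(t) = 0.2533

0.2533


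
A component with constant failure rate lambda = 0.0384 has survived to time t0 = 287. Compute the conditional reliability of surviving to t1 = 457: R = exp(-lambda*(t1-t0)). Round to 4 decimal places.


lambda = 0.0384
t0 = 287, t1 = 457
t1 - t0 = 170
lambda * (t1-t0) = 0.0384 * 170 = 6.528
R = exp(-6.528)
R = 0.0015

0.0015


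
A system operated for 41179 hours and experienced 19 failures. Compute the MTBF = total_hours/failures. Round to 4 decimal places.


total_hours = 41179
failures = 19
MTBF = 41179 / 19
MTBF = 2167.3158

2167.3158


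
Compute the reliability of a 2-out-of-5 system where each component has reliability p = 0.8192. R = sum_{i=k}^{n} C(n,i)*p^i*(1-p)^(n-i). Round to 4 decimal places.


k = 2, n = 5, p = 0.8192
i=2: C(5,2)=10 * 0.8192^2 * 0.1808^3 = 0.0397
i=3: C(5,3)=10 * 0.8192^3 * 0.1808^2 = 0.1797
i=4: C(5,4)=5 * 0.8192^4 * 0.1808^1 = 0.4071
i=5: C(5,5)=1 * 0.8192^5 * 0.1808^0 = 0.3689
R = sum of terms = 0.9954

0.9954


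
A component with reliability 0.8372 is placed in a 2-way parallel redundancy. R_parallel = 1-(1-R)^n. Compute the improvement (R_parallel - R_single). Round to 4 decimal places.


R_single = 0.8372, n = 2
1 - R_single = 0.1628
(1 - R_single)^n = 0.1628^2 = 0.0265
R_parallel = 1 - 0.0265 = 0.9735
Improvement = 0.9735 - 0.8372
Improvement = 0.1363

0.1363


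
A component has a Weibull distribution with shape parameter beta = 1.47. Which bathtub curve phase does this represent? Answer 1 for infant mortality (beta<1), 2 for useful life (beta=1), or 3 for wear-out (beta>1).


beta = 1.47
Compare beta to 1:
beta < 1 => infant mortality (phase 1)
beta = 1 => useful life (phase 2)
beta > 1 => wear-out (phase 3)
Since beta = 1.47, this is wear-out (increasing failure rate)
Phase = 3

3


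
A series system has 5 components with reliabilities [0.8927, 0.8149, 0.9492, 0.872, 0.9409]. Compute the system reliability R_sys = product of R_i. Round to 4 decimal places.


Components: [0.8927, 0.8149, 0.9492, 0.872, 0.9409]
After component 1 (R=0.8927): product = 0.8927
After component 2 (R=0.8149): product = 0.7275
After component 3 (R=0.9492): product = 0.6905
After component 4 (R=0.872): product = 0.6021
After component 5 (R=0.9409): product = 0.5665
R_sys = 0.5665

0.5665


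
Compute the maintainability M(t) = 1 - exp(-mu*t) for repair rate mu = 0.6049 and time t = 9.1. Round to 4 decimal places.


mu = 0.6049, t = 9.1
mu * t = 0.6049 * 9.1 = 5.5046
exp(-5.5046) = 0.0041
M(t) = 1 - 0.0041
M(t) = 0.9959

0.9959


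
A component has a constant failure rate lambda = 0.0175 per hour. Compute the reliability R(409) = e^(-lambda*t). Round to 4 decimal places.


lambda = 0.0175
t = 409
lambda * t = 7.1575
R(t) = e^(-7.1575)
R(t) = 0.0008

0.0008


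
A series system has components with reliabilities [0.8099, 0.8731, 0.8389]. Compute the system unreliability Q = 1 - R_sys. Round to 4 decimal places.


Components: [0.8099, 0.8731, 0.8389]
After component 1: product = 0.8099
After component 2: product = 0.7071
After component 3: product = 0.5932
R_sys = 0.5932
Q = 1 - 0.5932 = 0.4068

0.4068
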